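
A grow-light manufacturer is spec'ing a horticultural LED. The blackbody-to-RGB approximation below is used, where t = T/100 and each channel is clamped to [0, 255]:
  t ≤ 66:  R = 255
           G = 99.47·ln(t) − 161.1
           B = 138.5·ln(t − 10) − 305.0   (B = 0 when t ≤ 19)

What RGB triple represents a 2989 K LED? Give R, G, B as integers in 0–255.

R=255, G=177, B=109

t = 2989/100 = 29.89; the t ≤ 66 branch applies.
R = 255 by definition for t ≤ 66.
G = 99.47·ln 29.89 − 161.1 = 99.47·3.3975 − 161.1 = 176.852.
B = 138.5·ln(29.89 − 10) − 305.0 = 138.5·ln 19.89 − 305.0 = 138.5·2.9902 − 305.0 = 109.145.
Rounded: (255, 177, 109).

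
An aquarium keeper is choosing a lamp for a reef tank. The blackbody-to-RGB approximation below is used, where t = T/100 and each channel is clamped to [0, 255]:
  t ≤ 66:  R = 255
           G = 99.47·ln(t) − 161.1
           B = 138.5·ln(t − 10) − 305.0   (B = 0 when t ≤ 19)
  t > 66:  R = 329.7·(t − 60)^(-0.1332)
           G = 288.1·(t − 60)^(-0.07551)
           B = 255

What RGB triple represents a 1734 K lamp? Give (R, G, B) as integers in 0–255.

(255, 123, 0)

t = 1734/100 = 17.34; the t ≤ 66 branch applies.
R = 255 by definition for t ≤ 66.
G = 99.47·ln 17.34 − 161.1 = 99.47·2.8530 − 161.1 = 122.689.
t = 17.34 ≤ 19, so B = 0.
Rounded: (255, 123, 0).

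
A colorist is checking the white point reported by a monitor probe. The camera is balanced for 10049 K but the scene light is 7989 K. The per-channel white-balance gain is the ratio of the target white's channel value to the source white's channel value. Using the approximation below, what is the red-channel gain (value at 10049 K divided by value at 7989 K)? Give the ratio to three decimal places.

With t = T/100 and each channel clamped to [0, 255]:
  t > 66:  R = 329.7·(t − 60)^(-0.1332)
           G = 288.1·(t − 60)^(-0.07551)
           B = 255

0.910

At 7989 K (t = 79.89):
  R = 329.7·(79.89 − 60)^(-0.1332) = 329.7·19.89^(-0.1332) = 329.7·0.67146 = 221.381.
At 10049 K (t = 100.49):
  R = 329.7·(100.49 − 60)^(-0.1332) = 329.7·40.49^(-0.1332) = 329.7·0.61080 = 201.382.
Gain = 201.382 / 221.381 = 0.9097 → 0.910.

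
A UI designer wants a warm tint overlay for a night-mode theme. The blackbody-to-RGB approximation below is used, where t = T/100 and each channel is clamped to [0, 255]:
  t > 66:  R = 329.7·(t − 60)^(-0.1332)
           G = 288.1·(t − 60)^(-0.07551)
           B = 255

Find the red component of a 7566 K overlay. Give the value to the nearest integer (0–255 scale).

t = 7566/100 = 75.66; the t > 66 branch applies.
R = 329.7·(75.66 − 60)^(-0.1332) = 329.7·15.66^(-0.1332) = 329.7·0.69319 = 228.546.
Rounded: 229.

229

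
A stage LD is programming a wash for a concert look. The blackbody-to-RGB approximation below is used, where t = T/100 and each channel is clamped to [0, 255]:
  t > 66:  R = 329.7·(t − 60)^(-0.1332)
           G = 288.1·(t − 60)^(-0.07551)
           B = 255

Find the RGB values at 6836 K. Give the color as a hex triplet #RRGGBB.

t = 6836/100 = 68.36; the t > 66 branch applies.
R = 329.7·(68.36 − 60)^(-0.1332) = 329.7·8.36^(-0.1332) = 329.7·0.75364 = 248.474.
G = 288.1·(68.36 − 60)^(-0.07551) = 288.1·8.36^(-0.07551) = 288.1·0.85185 = 245.419.
B = 255 by definition for t > 66.
Rounded: (248, 245, 255).
In hex: #F8F5FF.

#F8F5FF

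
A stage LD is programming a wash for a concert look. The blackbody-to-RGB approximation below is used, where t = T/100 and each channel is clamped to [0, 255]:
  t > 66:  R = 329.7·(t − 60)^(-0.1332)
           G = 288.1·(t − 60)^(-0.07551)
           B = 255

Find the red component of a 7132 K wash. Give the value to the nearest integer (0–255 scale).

t = 7132/100 = 71.32; the t > 66 branch applies.
R = 329.7·(71.32 − 60)^(-0.1332) = 329.7·11.32^(-0.1332) = 329.7·0.72382 = 238.642.
Rounded: 239.

239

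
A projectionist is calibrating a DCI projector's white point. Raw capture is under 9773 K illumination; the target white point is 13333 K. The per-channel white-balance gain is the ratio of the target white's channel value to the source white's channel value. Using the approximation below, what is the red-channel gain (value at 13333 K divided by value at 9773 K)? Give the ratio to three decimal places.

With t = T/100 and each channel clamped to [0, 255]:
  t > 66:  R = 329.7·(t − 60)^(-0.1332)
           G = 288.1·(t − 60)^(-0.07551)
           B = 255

At 9773 K (t = 97.73):
  R = 329.7·(97.73 − 60)^(-0.1332) = 329.7·37.73^(-0.1332) = 329.7·0.61657 = 203.284.
At 13333 K (t = 133.33):
  R = 329.7·(133.33 − 60)^(-0.1332) = 329.7·73.33^(-0.1332) = 329.7·0.56434 = 186.064.
Gain = 186.064 / 203.284 = 0.9153 → 0.915.

0.915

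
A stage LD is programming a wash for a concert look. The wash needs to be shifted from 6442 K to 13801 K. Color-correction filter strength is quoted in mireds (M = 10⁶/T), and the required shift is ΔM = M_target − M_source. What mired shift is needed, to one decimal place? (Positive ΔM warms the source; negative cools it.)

M_source = 10⁶/6442 = 155.231; M_target = 10⁶/13801 = 72.459.
ΔM = 72.459 − 155.231 = -82.773 → -82.8 mireds, a cooling shift.

-82.8 mireds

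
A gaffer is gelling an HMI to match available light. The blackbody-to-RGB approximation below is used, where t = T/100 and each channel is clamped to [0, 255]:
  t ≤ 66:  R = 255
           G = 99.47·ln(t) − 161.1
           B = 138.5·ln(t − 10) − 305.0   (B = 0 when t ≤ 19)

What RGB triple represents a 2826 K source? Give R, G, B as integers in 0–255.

R=255, G=171, B=97

t = 2826/100 = 28.26; the t ≤ 66 branch applies.
R = 255 by definition for t ≤ 66.
G = 99.47·ln 28.26 − 161.1 = 99.47·3.3414 − 161.1 = 171.274.
B = 138.5·ln(28.26 − 10) − 305.0 = 138.5·ln 18.26 − 305.0 = 138.5·2.9047 − 305.0 = 97.303.
Rounded: (255, 171, 97).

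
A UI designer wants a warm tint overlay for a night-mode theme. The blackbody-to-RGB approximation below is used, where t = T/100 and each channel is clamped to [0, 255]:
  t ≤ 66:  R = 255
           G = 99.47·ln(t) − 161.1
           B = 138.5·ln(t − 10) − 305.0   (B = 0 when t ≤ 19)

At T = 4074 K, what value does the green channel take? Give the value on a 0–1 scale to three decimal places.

t = 4074/100 = 40.74; the t ≤ 66 branch applies.
G = 99.47·ln 40.74 − 161.1 = 99.47·3.7072 − 161.1 = 207.656.
On a 0–1 scale: 207.656/255 = 0.8143 → 0.814.

0.814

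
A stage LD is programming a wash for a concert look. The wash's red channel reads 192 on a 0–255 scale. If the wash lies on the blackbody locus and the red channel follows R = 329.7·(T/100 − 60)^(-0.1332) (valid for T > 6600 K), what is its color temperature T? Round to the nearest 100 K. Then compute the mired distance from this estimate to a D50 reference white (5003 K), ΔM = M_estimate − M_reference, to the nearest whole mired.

(t − 60)^(-0.1332) = 192/329.7 = 0.58235.
t − 60 = 0.58235^(1/-0.1332) = 0.58235^(-7.508) = 57.929, so t = 117.929.
T = 100·t = 11793 K → 11800 K to the nearest 100 K.
M_estimate = 10⁶/11800 = 84.75; M_reference = 10⁶/5003 = 199.88.
ΔM = 84.75 − 199.88 = -115.13 → -115 mireds.

-115 mireds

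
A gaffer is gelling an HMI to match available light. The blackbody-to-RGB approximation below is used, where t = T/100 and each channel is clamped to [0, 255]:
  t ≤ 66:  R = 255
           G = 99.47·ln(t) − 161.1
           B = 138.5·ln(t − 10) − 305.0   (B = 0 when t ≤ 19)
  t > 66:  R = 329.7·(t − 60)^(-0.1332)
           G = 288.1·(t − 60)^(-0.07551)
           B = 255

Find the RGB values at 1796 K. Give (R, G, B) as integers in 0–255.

t = 1796/100 = 17.96; the t ≤ 66 branch applies.
R = 255 by definition for t ≤ 66.
G = 99.47·ln 17.96 − 161.1 = 99.47·2.8881 − 161.1 = 126.184.
t = 17.96 ≤ 19, so B = 0.
Rounded: (255, 126, 0).

(255, 126, 0)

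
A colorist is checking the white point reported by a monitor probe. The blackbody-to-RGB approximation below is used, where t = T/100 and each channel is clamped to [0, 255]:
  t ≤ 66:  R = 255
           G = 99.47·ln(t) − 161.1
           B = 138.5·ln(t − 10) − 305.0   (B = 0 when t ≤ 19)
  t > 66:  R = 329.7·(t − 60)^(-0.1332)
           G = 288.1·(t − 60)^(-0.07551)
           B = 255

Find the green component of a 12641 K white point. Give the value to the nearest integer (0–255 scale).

t = 12641/100 = 126.41; the t > 66 branch applies.
G = 288.1·(126.41 − 60)^(-0.07551) = 288.1·66.41^(-0.07551) = 288.1·0.72846 = 209.868.
Rounded: 210.

210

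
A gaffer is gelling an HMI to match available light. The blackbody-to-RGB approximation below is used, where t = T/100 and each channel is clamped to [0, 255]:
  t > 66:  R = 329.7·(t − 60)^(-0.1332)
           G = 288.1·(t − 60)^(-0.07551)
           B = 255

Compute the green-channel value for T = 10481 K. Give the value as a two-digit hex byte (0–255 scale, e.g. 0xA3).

0xD8

t = 10481/100 = 104.81; the t > 66 branch applies.
G = 288.1·(104.81 − 60)^(-0.07551) = 288.1·44.81^(-0.07551) = 288.1·0.75042 = 216.196.
Rounded: 216; in hex, 0xD8.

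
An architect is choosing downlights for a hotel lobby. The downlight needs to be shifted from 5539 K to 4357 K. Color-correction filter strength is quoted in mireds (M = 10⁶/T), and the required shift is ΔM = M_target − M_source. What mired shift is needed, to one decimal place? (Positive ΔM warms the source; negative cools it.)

+49.0 mireds

M_source = 10⁶/5539 = 180.538; M_target = 10⁶/4357 = 229.516.
ΔM = 229.516 − 180.538 = 48.978 → +49.0 mireds, a warming shift.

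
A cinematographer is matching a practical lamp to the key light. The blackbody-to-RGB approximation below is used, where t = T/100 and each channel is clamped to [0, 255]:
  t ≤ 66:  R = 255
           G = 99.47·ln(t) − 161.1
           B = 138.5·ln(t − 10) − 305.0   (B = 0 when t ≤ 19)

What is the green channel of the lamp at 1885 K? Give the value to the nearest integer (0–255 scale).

t = 1885/100 = 18.85; the t ≤ 66 branch applies.
G = 99.47·ln 18.85 − 161.1 = 99.47·2.9365 − 161.1 = 130.995.
Rounded: 131.

131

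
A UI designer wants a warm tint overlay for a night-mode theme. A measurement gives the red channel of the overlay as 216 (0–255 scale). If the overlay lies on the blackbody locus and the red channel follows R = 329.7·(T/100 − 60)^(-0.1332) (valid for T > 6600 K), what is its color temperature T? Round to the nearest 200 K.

(t − 60)^(-0.1332) = 216/329.7 = 0.65514.
t − 60 = 0.65514^(1/-0.1332) = 0.65514^(-7.508) = 23.926, so t = 83.926.
T = 100·t = 8393 K → 8400 K to the nearest 200 K.

8400 K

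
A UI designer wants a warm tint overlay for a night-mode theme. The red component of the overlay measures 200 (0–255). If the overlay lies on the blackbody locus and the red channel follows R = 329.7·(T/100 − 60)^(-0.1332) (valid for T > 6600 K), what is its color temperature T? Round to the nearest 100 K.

10300 K

(t − 60)^(-0.1332) = 200/329.7 = 0.60661.
t − 60 = 0.60661^(1/-0.1332) = 0.60661^(-7.508) = 42.638, so t = 102.638.
T = 100·t = 10264 K → 10300 K to the nearest 100 K.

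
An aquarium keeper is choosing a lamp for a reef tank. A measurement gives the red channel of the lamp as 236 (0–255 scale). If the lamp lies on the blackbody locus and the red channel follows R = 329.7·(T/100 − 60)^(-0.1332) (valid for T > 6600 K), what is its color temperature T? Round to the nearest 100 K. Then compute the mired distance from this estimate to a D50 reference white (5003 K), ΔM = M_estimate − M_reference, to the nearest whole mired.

-61 mireds

(t − 60)^(-0.1332) = 236/329.7 = 0.71580.
t − 60 = 0.71580^(1/-0.1332) = 0.71580^(-7.508) = 12.307, so t = 72.307.
T = 100·t = 7231 K → 7200 K to the nearest 100 K.
M_estimate = 10⁶/7200 = 138.89; M_reference = 10⁶/5003 = 199.88.
ΔM = 138.89 − 199.88 = -60.99 → -61 mireds.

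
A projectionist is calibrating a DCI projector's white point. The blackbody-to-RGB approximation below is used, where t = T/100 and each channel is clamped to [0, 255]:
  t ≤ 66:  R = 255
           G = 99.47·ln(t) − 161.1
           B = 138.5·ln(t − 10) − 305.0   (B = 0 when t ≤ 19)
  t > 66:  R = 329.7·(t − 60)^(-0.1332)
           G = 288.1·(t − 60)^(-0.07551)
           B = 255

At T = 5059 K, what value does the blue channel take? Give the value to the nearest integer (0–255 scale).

208

t = 5059/100 = 50.59; the t ≤ 66 branch applies.
B = 138.5·ln(50.59 − 10) − 305.0 = 138.5·ln 40.59 − 305.0 = 138.5·3.7035 − 305.0 = 207.938.
Rounded: 208.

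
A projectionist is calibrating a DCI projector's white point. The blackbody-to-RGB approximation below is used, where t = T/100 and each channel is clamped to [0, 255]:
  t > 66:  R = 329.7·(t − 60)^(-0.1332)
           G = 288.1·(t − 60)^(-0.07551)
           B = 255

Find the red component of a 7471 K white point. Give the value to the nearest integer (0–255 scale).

230

t = 7471/100 = 74.71; the t > 66 branch applies.
R = 329.7·(74.71 − 60)^(-0.1332) = 329.7·14.71^(-0.1332) = 329.7·0.69899 = 230.459.
Rounded: 230.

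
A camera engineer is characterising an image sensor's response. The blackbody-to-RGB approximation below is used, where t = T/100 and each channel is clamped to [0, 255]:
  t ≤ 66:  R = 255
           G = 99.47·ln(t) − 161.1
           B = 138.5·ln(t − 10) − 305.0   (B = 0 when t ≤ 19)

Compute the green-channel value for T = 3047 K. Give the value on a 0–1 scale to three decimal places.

t = 3047/100 = 30.47; the t ≤ 66 branch applies.
G = 99.47·ln 30.47 − 161.1 = 99.47·3.4167 − 161.1 = 178.763.
On a 0–1 scale: 178.763/255 = 0.7010 → 0.701.

0.701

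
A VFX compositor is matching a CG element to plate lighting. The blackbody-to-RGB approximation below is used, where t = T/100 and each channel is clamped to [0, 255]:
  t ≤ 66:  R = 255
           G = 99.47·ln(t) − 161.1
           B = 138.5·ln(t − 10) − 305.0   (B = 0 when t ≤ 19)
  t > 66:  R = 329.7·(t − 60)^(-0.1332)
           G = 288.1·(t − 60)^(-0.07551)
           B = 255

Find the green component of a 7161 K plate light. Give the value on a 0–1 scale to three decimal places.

t = 7161/100 = 71.61; the t > 66 branch applies.
G = 288.1·(71.61 − 60)^(-0.07551) = 288.1·11.61^(-0.07551) = 288.1·0.83099 = 239.408.
On a 0–1 scale: 239.408/255 = 0.9389 → 0.939.

0.939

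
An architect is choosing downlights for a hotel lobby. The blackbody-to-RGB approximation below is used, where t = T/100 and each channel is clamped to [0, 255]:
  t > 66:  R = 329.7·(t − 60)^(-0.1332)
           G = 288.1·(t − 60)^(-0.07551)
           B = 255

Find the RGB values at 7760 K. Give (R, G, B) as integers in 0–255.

t = 7760/100 = 77.6; the t > 66 branch applies.
R = 329.7·(77.6 − 60)^(-0.1332) = 329.7·17.6^(-0.1332) = 329.7·0.68249 = 225.018.
G = 288.1·(77.6 − 60)^(-0.07551) = 288.1·17.6^(-0.07551) = 288.1·0.80529 = 232.004.
B = 255 by definition for t > 66.
Rounded: (225, 232, 255).

(225, 232, 255)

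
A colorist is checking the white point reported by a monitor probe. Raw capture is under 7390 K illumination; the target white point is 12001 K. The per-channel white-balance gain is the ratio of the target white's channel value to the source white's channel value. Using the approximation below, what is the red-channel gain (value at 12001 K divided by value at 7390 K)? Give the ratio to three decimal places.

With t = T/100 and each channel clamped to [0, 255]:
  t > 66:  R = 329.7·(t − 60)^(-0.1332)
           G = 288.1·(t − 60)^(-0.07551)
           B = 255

At 7390 K (t = 73.9):
  R = 329.7·(73.9 − 60)^(-0.1332) = 329.7·13.9^(-0.1332) = 329.7·0.70429 = 232.204.
At 12001 K (t = 120.01):
  R = 329.7·(120.01 − 60)^(-0.1332) = 329.7·60.01^(-0.1332) = 329.7·0.57962 = 191.100.
Gain = 191.100 / 232.204 = 0.8230 → 0.823.

0.823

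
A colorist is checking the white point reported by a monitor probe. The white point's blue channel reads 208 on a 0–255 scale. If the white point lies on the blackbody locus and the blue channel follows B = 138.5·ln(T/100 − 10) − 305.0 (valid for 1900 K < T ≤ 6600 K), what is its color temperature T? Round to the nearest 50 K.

5050 K

ln(t − 10) = (208 + 305.0) / 138.5 = 3.7040.
t − 10 = e^3.7040 = 40.608, so t = 50.608.
T = 100·t = 5061 K → 5050 K to the nearest 50 K.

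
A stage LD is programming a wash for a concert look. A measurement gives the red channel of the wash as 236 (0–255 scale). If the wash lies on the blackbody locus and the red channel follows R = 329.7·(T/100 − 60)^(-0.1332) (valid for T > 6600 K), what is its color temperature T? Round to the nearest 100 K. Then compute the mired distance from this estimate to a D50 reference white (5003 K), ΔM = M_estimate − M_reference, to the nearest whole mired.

(t − 60)^(-0.1332) = 236/329.7 = 0.71580.
t − 60 = 0.71580^(1/-0.1332) = 0.71580^(-7.508) = 12.307, so t = 72.307.
T = 100·t = 7231 K → 7200 K to the nearest 100 K.
M_estimate = 10⁶/7200 = 138.89; M_reference = 10⁶/5003 = 199.88.
ΔM = 138.89 − 199.88 = -60.99 → -61 mireds.

-61 mireds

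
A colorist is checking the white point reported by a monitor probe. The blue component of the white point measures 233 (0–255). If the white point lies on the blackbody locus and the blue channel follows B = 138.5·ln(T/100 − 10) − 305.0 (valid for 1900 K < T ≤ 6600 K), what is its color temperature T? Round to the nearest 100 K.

5900 K

ln(t − 10) = (233 + 305.0) / 138.5 = 3.8845.
t − 10 = e^3.8845 = 48.641, so t = 58.641.
T = 100·t = 5864 K → 5900 K to the nearest 100 K.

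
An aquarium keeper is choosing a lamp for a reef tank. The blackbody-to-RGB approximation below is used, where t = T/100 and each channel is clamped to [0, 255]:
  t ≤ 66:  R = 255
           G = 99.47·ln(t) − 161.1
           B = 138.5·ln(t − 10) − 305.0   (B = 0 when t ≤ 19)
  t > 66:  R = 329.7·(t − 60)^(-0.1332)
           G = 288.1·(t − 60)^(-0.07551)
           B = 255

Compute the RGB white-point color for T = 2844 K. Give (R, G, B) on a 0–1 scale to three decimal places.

(1.000, 0.674, 0.387)

t = 2844/100 = 28.44; the t ≤ 66 branch applies.
R = 255 by definition for t ≤ 66.
G = 99.47·ln 28.44 − 161.1 = 99.47·3.3478 − 161.1 = 171.905.
B = 138.5·ln(28.44 − 10) − 305.0 = 138.5·ln 18.44 − 305.0 = 138.5·2.9145 − 305.0 = 98.661.
Dividing each by 255: (1.0000, 0.6741, 0.3869) → (1.000, 0.674, 0.387).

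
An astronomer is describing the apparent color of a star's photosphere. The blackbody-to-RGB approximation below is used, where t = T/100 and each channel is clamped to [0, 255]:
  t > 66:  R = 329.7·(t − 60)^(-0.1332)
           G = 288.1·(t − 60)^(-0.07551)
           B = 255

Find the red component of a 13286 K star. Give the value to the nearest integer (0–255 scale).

t = 13286/100 = 132.86; the t > 66 branch applies.
R = 329.7·(132.86 − 60)^(-0.1332) = 329.7·72.86^(-0.1332) = 329.7·0.56483 = 186.224.
Rounded: 186.

186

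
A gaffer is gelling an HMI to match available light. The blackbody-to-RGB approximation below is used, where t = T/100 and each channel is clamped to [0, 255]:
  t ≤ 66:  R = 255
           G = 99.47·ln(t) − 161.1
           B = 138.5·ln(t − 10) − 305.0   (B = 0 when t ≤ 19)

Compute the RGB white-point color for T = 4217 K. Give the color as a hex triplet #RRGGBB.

t = 4217/100 = 42.17; the t ≤ 66 branch applies.
R = 255 by definition for t ≤ 66.
G = 99.47·ln 42.17 − 161.1 = 99.47·3.7417 − 161.1 = 211.088.
B = 138.5·ln(42.17 − 10) − 305.0 = 138.5·ln 32.17 − 305.0 = 138.5·3.4710 − 305.0 = 175.738.
Rounded: (255, 211, 176).
In hex: #FFD3B0.

#FFD3B0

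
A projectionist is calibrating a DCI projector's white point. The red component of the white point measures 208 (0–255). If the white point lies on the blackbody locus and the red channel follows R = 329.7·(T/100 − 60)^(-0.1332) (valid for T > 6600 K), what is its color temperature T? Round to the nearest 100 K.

9200 K

(t − 60)^(-0.1332) = 208/329.7 = 0.63088.
t − 60 = 0.63088^(1/-0.1332) = 0.63088^(-7.508) = 31.763, so t = 91.763.
T = 100·t = 9176 K → 9200 K to the nearest 100 K.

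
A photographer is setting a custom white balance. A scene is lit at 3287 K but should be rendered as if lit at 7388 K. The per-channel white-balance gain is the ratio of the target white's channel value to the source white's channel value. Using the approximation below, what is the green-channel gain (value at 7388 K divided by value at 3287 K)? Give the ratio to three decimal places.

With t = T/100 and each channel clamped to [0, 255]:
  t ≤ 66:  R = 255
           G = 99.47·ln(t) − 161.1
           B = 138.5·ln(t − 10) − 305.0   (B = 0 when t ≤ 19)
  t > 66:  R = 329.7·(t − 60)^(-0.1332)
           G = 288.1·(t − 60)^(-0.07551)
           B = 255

At 3287 K (t = 32.87):
  G = 99.47·ln 32.87 − 161.1 = 99.47·3.4926 − 161.1 = 186.305.
At 7388 K (t = 73.88):
  G = 288.1·(73.88 − 60)^(-0.07551) = 288.1·13.88^(-0.07551) = 288.1·0.81986 = 236.201.
Gain = 236.201 / 186.305 = 1.2678 → 1.268.

1.268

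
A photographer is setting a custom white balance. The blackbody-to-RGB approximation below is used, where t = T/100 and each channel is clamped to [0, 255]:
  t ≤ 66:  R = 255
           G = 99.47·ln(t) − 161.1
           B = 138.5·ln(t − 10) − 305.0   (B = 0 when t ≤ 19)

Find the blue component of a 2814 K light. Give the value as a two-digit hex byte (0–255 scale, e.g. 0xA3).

0x60

t = 2814/100 = 28.14; the t ≤ 66 branch applies.
B = 138.5·ln(28.14 − 10) − 305.0 = 138.5·ln 18.14 − 305.0 = 138.5·2.8981 − 305.0 = 96.390.
Rounded: 96; in hex, 0x60.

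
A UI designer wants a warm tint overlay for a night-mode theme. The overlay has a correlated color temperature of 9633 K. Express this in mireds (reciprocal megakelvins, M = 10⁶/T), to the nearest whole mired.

M = 10⁶ / 9633 = 103.810 → 104 mireds.

104 mireds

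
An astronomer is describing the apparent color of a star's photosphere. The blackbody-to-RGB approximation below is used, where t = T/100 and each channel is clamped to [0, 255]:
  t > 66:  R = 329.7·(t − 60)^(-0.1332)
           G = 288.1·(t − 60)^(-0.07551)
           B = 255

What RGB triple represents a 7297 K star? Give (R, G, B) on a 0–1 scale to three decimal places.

(0.919, 0.931, 1.000)

t = 7297/100 = 72.97; the t > 66 branch applies.
R = 329.7·(72.97 − 60)^(-0.1332) = 329.7·12.97^(-0.1332) = 329.7·0.71081 = 234.356.
G = 288.1·(72.97 − 60)^(-0.07551) = 288.1·12.97^(-0.07551) = 288.1·0.82407 = 237.413.
B = 255 by definition for t > 66.
Dividing each by 255: (0.9190, 0.9310, 1.0000) → (0.919, 0.931, 1.000).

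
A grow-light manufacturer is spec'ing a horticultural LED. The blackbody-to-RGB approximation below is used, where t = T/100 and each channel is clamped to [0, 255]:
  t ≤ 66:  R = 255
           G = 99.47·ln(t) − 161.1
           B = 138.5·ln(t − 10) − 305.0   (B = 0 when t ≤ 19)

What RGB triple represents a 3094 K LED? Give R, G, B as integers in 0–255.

t = 3094/100 = 30.94; the t ≤ 66 branch applies.
R = 255 by definition for t ≤ 66.
G = 99.47·ln 30.94 − 161.1 = 99.47·3.4320 − 161.1 = 180.286.
B = 138.5·ln(30.94 − 10) − 305.0 = 138.5·ln 20.94 − 305.0 = 138.5·3.0417 − 305.0 = 116.270.
Rounded: (255, 180, 116).

R=255, G=180, B=116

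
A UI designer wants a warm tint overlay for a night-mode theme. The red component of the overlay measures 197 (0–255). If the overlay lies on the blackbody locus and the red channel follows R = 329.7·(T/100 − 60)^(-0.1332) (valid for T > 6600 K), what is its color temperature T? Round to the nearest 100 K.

10800 K

(t − 60)^(-0.1332) = 197/329.7 = 0.59751.
t − 60 = 0.59751^(1/-0.1332) = 0.59751^(-7.508) = 47.761, so t = 107.761.
T = 100·t = 10776 K → 10800 K to the nearest 100 K.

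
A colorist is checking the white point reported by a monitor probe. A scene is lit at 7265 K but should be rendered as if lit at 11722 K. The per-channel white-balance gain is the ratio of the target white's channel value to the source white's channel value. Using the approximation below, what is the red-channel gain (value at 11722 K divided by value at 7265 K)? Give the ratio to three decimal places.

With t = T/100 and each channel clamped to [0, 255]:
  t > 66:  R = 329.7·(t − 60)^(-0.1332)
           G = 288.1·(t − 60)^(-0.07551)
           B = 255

0.818

At 7265 K (t = 72.65):
  R = 329.7·(72.65 − 60)^(-0.1332) = 329.7·12.65^(-0.1332) = 329.7·0.71318 = 235.137.
At 11722 K (t = 117.22):
  R = 329.7·(117.22 − 60)^(-0.1332) = 329.7·57.22^(-0.1332) = 329.7·0.58330 = 192.315.
Gain = 192.315 / 235.137 = 0.8179 → 0.818.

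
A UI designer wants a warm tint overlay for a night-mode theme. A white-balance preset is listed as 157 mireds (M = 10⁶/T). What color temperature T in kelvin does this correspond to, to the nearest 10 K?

T = 10⁶ / 157 = 6369.43 K → 6370 K.

6370 K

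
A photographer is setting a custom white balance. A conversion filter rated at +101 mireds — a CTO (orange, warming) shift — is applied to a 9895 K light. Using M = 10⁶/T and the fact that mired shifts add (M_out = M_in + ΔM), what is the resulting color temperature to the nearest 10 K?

M_in = 10⁶/9895 = 101.06 mireds.
M_out = 101.06 + (+101) = 202.06 mireds.
T_out = 10⁶/202.06 = 4949.0 K → 4950 K.

4950 K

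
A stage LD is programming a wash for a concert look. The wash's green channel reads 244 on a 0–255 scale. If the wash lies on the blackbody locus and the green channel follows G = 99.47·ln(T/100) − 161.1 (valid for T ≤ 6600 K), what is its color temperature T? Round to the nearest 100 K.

5900 K

ln t = (244 + 161.1) / 99.47 = 4.0726.
t = e^4.0726 = 58.709.
T = 100·t = 5871 K → 5900 K to the nearest 100 K.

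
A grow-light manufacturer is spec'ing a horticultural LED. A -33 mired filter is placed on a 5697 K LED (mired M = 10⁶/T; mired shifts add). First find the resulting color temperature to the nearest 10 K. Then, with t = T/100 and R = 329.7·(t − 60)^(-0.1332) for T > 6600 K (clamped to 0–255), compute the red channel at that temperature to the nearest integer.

M_in = 10⁶/5697 = 175.53; M_out = 175.53 + (-33) = 142.53.
T_out = 10⁶/142.53 = 7016.0 K → 7020 K; t = 70.2.
R = 329.7·(70.2 − 60)^(-0.1332) = 329.7·10.2^(-0.1332) = 329.7·0.73393 = 241.977.
Rounded: 242.

242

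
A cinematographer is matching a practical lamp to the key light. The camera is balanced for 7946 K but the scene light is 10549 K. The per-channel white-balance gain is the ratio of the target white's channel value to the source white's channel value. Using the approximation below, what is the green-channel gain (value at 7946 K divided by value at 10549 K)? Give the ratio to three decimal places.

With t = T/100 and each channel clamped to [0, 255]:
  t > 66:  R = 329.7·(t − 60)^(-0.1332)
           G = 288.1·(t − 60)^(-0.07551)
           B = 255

At 10549 K (t = 105.49):
  G = 288.1·(105.49 − 60)^(-0.07551) = 288.1·45.49^(-0.07551) = 288.1·0.74957 = 215.950.
At 7946 K (t = 79.46):
  G = 288.1·(79.46 − 60)^(-0.07551) = 288.1·19.46^(-0.07551) = 288.1·0.79920 = 230.250.
Gain = 230.250 / 215.950 = 1.0662 → 1.066.

1.066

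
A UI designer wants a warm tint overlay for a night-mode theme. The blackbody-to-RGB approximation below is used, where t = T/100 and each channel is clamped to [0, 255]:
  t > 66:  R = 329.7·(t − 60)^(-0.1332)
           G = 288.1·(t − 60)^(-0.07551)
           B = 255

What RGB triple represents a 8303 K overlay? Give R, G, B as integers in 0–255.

R=217, G=227, B=255

t = 8303/100 = 83.03; the t > 66 branch applies.
R = 329.7·(83.03 − 60)^(-0.1332) = 329.7·23.03^(-0.1332) = 329.7·0.65848 = 217.101.
G = 288.1·(83.03 − 60)^(-0.07551) = 288.1·23.03^(-0.07551) = 288.1·0.78910 = 227.340.
B = 255 by definition for t > 66.
Rounded: (217, 227, 255).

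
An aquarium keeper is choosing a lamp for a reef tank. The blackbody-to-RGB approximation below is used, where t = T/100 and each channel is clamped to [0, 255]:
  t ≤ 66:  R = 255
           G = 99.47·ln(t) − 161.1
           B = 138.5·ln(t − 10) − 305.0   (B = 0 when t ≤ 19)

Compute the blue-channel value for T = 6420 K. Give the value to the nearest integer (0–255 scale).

248

t = 6420/100 = 64.2; the t ≤ 66 branch applies.
B = 138.5·ln(64.2 − 10) − 305.0 = 138.5·ln 54.2 − 305.0 = 138.5·3.9927 − 305.0 = 247.986.
Rounded: 248.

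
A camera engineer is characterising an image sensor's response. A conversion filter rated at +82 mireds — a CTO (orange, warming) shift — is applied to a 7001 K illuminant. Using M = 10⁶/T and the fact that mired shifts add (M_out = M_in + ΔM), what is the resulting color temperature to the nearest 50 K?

4450 K

M_in = 10⁶/7001 = 142.84 mireds.
M_out = 142.84 + (+82) = 224.84 mireds.
T_out = 10⁶/224.84 = 4447.7 K → 4450 K.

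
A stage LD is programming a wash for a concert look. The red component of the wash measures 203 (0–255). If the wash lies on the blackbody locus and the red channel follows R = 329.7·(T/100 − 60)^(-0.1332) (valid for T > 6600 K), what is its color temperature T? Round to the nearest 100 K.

9800 K

(t − 60)^(-0.1332) = 203/329.7 = 0.61571.
t − 60 = 0.61571^(1/-0.1332) = 0.61571^(-7.508) = 38.129, so t = 98.129.
T = 100·t = 9813 K → 9800 K to the nearest 100 K.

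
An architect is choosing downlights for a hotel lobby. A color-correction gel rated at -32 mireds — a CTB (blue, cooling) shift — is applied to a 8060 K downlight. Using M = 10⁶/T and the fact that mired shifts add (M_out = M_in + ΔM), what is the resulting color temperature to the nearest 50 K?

M_in = 10⁶/8060 = 124.07 mireds.
M_out = 124.07 + (-32) = 92.07 mireds.
T_out = 10⁶/92.07 = 10861.4 K → 10850 K.

10850 K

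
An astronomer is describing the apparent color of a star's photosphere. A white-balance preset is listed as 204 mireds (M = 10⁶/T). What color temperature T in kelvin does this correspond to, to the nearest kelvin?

T = 10⁶ / 204 = 4901.96 K → 4902 K.

4902 K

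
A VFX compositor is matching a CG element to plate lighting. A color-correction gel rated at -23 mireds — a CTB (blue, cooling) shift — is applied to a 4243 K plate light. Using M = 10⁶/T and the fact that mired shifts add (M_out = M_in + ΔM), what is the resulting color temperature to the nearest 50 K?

M_in = 10⁶/4243 = 235.68 mireds.
M_out = 235.68 + (-23) = 212.68 mireds.
T_out = 10⁶/212.68 = 4701.8 K → 4700 K.

4700 K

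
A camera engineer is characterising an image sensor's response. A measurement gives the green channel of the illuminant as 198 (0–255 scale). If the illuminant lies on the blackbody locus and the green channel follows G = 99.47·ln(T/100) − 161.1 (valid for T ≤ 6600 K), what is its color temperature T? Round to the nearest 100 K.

ln t = (198 + 161.1) / 99.47 = 3.6101.
t = e^3.6101 = 36.971.
T = 100·t = 3697 K → 3700 K to the nearest 100 K.

3700 K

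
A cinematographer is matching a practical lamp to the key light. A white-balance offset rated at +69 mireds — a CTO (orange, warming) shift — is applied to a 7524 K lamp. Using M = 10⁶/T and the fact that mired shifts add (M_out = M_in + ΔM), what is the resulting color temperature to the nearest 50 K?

4950 K

M_in = 10⁶/7524 = 132.91 mireds.
M_out = 132.91 + (+69) = 201.91 mireds.
T_out = 10⁶/201.91 = 4952.8 K → 4950 K.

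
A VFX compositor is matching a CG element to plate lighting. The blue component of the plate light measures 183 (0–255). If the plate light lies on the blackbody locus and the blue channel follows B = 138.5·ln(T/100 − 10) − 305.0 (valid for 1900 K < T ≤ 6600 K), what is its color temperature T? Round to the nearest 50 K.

4400 K

ln(t − 10) = (183 + 305.0) / 138.5 = 3.5235.
t − 10 = e^3.5235 = 33.902, so t = 43.902.
T = 100·t = 4390 K → 4400 K to the nearest 50 K.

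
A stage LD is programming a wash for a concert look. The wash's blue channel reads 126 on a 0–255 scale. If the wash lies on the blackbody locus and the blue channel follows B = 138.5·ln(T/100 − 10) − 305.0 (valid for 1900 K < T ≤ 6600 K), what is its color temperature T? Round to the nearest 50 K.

ln(t − 10) = (126 + 305.0) / 138.5 = 3.1119.
t − 10 = e^3.1119 = 22.464, so t = 32.464.
T = 100·t = 3246 K → 3250 K to the nearest 50 K.

3250 K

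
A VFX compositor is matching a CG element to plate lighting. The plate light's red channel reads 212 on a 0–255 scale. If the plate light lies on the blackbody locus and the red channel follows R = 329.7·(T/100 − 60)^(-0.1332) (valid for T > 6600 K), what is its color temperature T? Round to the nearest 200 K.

8800 K

(t − 60)^(-0.1332) = 212/329.7 = 0.64301.
t − 60 = 0.64301^(1/-0.1332) = 0.64301^(-7.508) = 27.530, so t = 87.530.
T = 100·t = 8753 K → 8800 K to the nearest 200 K.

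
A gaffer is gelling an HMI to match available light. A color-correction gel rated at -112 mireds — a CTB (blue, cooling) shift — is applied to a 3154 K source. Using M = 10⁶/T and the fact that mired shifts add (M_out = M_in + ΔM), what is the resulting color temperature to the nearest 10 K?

M_in = 10⁶/3154 = 317.06 mireds.
M_out = 317.06 + (-112) = 205.06 mireds.
T_out = 10⁶/205.06 = 4876.7 K → 4880 K.

4880 K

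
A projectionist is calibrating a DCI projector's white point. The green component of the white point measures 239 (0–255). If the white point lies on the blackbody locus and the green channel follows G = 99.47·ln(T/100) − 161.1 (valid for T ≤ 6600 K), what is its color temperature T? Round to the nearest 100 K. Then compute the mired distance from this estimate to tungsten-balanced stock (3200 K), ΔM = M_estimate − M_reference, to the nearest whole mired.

ln t = (239 + 161.1) / 99.47 = 4.0223.
t = e^4.0223 = 55.830.
T = 100·t = 5583 K → 5600 K to the nearest 100 K.
M_estimate = 10⁶/5600 = 178.57; M_reference = 10⁶/3200 = 312.50.
ΔM = 178.57 − 312.50 = -133.93 → -134 mireds.

-134 mireds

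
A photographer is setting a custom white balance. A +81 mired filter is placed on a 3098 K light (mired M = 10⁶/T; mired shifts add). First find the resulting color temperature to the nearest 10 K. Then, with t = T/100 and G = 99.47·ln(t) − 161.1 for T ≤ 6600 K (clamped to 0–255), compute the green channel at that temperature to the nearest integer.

158

M_in = 10⁶/3098 = 322.79; M_out = 322.79 + (+81) = 403.79.
T_out = 10⁶/403.79 = 2476.5 K → 2480 K; t = 24.8.
G = 99.47·ln 24.8 − 161.1 = 99.47·3.2108 − 161.1 = 158.283.
Rounded: 158.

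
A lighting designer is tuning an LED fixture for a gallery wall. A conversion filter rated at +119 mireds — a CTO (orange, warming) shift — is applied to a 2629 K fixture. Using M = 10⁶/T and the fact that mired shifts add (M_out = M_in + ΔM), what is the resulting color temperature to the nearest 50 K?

2000 K

M_in = 10⁶/2629 = 380.37 mireds.
M_out = 380.37 + (+119) = 499.37 mireds.
T_out = 10⁶/499.37 = 2002.5 K → 2000 K.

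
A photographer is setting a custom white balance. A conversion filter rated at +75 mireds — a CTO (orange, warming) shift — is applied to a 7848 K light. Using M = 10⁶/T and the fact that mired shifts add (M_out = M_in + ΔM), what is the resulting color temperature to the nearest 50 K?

4950 K

M_in = 10⁶/7848 = 127.42 mireds.
M_out = 127.42 + (+75) = 202.42 mireds.
T_out = 10⁶/202.42 = 4940.2 K → 4950 K.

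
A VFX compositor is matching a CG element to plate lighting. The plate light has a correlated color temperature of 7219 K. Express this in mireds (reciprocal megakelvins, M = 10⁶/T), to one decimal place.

138.5 mireds

M = 10⁶ / 7219 = 138.523 → 138.5 mireds.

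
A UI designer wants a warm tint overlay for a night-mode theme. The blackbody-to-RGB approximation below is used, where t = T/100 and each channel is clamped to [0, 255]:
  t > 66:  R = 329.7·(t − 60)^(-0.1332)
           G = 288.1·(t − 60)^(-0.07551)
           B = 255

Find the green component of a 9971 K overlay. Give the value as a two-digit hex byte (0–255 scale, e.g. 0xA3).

t = 9971/100 = 99.71; the t > 66 branch applies.
G = 288.1·(99.71 − 60)^(-0.07551) = 288.1·39.71^(-0.07551) = 288.1·0.75730 = 218.178.
Rounded: 218; in hex, 0xDA.

0xDA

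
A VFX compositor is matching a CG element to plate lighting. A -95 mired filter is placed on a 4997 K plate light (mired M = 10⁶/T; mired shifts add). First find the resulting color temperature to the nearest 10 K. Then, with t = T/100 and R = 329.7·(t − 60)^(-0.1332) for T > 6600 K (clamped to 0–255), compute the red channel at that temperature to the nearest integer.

205

M_in = 10⁶/4997 = 200.12; M_out = 200.12 + (-95) = 105.12.
T_out = 10⁶/105.12 = 9512.9 K → 9510 K; t = 95.1.
R = 329.7·(95.1 − 60)^(-0.1332) = 329.7·35.1^(-0.1332) = 329.7·0.62254 = 205.250.
Rounded: 205.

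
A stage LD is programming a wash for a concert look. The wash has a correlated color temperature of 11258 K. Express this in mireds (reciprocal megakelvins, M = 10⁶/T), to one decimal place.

M = 10⁶ / 11258 = 88.826 → 88.8 mireds.

88.8 mireds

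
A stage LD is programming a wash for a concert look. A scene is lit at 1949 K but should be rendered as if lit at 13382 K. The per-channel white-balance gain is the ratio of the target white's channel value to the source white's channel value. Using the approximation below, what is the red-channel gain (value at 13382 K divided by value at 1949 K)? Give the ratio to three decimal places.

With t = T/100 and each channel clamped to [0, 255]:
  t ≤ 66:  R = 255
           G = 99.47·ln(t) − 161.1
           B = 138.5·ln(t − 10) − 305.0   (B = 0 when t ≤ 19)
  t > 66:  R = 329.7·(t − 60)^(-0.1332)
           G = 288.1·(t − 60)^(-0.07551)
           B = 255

At 1949 K (t = 19.49):
  R = 255 by definition for t ≤ 66.
At 13382 K (t = 133.82):
  R = 329.7·(133.82 − 60)^(-0.1332) = 329.7·73.82^(-0.1332) = 329.7·0.56384 = 185.899.
Gain = 185.899 / 255.000 = 0.7290 → 0.729.

0.729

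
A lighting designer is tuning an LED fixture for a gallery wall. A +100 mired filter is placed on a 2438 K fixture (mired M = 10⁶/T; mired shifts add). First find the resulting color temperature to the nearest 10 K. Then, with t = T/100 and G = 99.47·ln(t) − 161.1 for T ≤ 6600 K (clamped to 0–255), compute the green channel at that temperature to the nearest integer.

M_in = 10⁶/2438 = 410.17; M_out = 410.17 + (+100) = 510.17.
T_out = 10⁶/510.17 = 1960.1 K → 1960 K; t = 19.6.
G = 99.47·ln 19.6 − 161.1 = 99.47·2.9755 − 161.1 = 134.876.
Rounded: 135.

135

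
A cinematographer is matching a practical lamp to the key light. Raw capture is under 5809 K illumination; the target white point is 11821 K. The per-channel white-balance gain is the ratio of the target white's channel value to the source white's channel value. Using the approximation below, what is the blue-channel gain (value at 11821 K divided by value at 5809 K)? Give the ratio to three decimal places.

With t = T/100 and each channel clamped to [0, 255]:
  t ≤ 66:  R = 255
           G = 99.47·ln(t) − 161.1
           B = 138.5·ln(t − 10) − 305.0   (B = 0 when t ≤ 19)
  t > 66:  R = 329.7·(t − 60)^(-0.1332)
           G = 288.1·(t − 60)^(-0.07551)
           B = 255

1.102

At 5809 K (t = 58.09):
  B = 138.5·ln(58.09 − 10) − 305.0 = 138.5·ln 48.09 − 305.0 = 138.5·3.8731 − 305.0 = 231.421.
At 11821 K (t = 118.21):
  B = 255 by definition for t > 66.
Gain = 255.000 / 231.421 = 1.1019 → 1.102.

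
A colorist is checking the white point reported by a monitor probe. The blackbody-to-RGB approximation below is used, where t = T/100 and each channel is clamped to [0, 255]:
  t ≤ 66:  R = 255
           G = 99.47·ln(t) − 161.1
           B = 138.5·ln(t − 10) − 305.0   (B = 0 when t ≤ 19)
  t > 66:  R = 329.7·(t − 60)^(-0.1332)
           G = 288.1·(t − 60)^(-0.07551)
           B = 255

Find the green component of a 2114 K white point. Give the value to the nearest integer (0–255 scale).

t = 2114/100 = 21.14; the t ≤ 66 branch applies.
G = 99.47·ln 21.14 − 161.1 = 99.47·3.0512 − 161.1 = 142.400.
Rounded: 142.

142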